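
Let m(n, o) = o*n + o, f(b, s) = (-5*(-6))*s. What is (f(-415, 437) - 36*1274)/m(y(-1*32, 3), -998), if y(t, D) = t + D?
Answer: -16377/13972 ≈ -1.1721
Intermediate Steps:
y(t, D) = D + t
f(b, s) = 30*s
m(n, o) = o + n*o (m(n, o) = n*o + o = o + n*o)
(f(-415, 437) - 36*1274)/m(y(-1*32, 3), -998) = (30*437 - 36*1274)/((-998*(1 + (3 - 1*32)))) = (13110 - 1*45864)/((-998*(1 + (3 - 32)))) = (13110 - 45864)/((-998*(1 - 29))) = -32754/((-998*(-28))) = -32754/27944 = -32754*1/27944 = -16377/13972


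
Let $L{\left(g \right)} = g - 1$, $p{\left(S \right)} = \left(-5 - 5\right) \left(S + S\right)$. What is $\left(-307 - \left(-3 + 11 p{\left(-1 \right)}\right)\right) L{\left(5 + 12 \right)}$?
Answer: $-8384$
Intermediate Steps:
$p{\left(S \right)} = - 20 S$ ($p{\left(S \right)} = - 10 \cdot 2 S = - 20 S$)
$L{\left(g \right)} = -1 + g$ ($L{\left(g \right)} = g - 1 = -1 + g$)
$\left(-307 - \left(-3 + 11 p{\left(-1 \right)}\right)\right) L{\left(5 + 12 \right)} = \left(-307 + \left(3 - 11 \left(\left(-20\right) \left(-1\right)\right)\right)\right) \left(-1 + \left(5 + 12\right)\right) = \left(-307 + \left(3 - 220\right)\right) \left(-1 + 17\right) = \left(-307 + \left(3 - 220\right)\right) 16 = \left(-307 - 217\right) 16 = \left(-524\right) 16 = -8384$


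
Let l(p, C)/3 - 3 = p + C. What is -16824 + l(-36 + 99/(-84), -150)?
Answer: -486543/28 ≈ -17377.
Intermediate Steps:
l(p, C) = 9 + 3*C + 3*p (l(p, C) = 9 + 3*(p + C) = 9 + 3*(C + p) = 9 + (3*C + 3*p) = 9 + 3*C + 3*p)
-16824 + l(-36 + 99/(-84), -150) = -16824 + (9 + 3*(-150) + 3*(-36 + 99/(-84))) = -16824 + (9 - 450 + 3*(-36 + 99*(-1/84))) = -16824 + (9 - 450 + 3*(-36 - 33/28)) = -16824 + (9 - 450 + 3*(-1041/28)) = -16824 + (9 - 450 - 3123/28) = -16824 - 15471/28 = -486543/28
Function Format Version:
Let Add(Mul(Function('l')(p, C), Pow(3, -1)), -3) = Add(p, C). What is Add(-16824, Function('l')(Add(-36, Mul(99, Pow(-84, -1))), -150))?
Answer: Rational(-486543, 28) ≈ -17377.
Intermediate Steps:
Function('l')(p, C) = Add(9, Mul(3, C), Mul(3, p)) (Function('l')(p, C) = Add(9, Mul(3, Add(p, C))) = Add(9, Mul(3, Add(C, p))) = Add(9, Add(Mul(3, C), Mul(3, p))) = Add(9, Mul(3, C), Mul(3, p)))
Add(-16824, Function('l')(Add(-36, Mul(99, Pow(-84, -1))), -150)) = Add(-16824, Add(9, Mul(3, -150), Mul(3, Add(-36, Mul(99, Pow(-84, -1)))))) = Add(-16824, Add(9, -450, Mul(3, Add(-36, Mul(99, Rational(-1, 84)))))) = Add(-16824, Add(9, -450, Mul(3, Add(-36, Rational(-33, 28))))) = Add(-16824, Add(9, -450, Mul(3, Rational(-1041, 28)))) = Add(-16824, Add(9, -450, Rational(-3123, 28))) = Add(-16824, Rational(-15471, 28)) = Rational(-486543, 28)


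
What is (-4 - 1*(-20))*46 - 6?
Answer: 730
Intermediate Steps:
(-4 - 1*(-20))*46 - 6 = (-4 + 20)*46 - 6 = 16*46 - 6 = 736 - 6 = 730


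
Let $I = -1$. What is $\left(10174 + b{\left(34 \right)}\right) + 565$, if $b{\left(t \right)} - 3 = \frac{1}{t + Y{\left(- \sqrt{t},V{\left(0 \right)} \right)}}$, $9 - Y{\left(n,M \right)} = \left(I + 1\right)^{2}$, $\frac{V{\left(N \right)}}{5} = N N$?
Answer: $\frac{461907}{43} \approx 10742.0$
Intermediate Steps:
$V{\left(N \right)} = 5 N^{2}$ ($V{\left(N \right)} = 5 N N = 5 N^{2}$)
$Y{\left(n,M \right)} = 9$ ($Y{\left(n,M \right)} = 9 - \left(-1 + 1\right)^{2} = 9 - 0^{2} = 9 - 0 = 9 + 0 = 9$)
$b{\left(t \right)} = 3 + \frac{1}{9 + t}$ ($b{\left(t \right)} = 3 + \frac{1}{t + 9} = 3 + \frac{1}{9 + t}$)
$\left(10174 + b{\left(34 \right)}\right) + 565 = \left(10174 + \frac{28 + 3 \cdot 34}{9 + 34}\right) + 565 = \left(10174 + \frac{28 + 102}{43}\right) + 565 = \left(10174 + \frac{1}{43} \cdot 130\right) + 565 = \left(10174 + \frac{130}{43}\right) + 565 = \frac{437612}{43} + 565 = \frac{461907}{43}$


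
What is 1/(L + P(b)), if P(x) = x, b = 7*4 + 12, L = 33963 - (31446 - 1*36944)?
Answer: 1/39501 ≈ 2.5316e-5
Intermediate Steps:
L = 39461 (L = 33963 - (31446 - 36944) = 33963 - 1*(-5498) = 33963 + 5498 = 39461)
b = 40 (b = 28 + 12 = 40)
1/(L + P(b)) = 1/(39461 + 40) = 1/39501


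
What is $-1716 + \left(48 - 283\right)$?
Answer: $-1951$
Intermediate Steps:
$-1716 + \left(48 - 283\right) = -1716 - 235 = -1951$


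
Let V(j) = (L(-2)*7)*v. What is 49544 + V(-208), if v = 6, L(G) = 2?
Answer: 49628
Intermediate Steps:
V(j) = 84 (V(j) = (2*7)*6 = 14*6 = 84)
49544 + V(-208) = 49544 + 84 = 49628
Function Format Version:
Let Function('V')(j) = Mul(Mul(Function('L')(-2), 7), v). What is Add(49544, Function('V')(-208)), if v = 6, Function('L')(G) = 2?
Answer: 49628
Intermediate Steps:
Function('V')(j) = 84 (Function('V')(j) = Mul(Mul(2, 7), 6) = Mul(14, 6) = 84)
Add(49544, Function('V')(-208)) = Add(49544, 84) = 49628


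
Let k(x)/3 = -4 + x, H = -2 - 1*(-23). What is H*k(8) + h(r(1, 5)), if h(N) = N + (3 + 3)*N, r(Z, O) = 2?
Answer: 266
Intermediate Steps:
H = 21 (H = -2 + 23 = 21)
k(x) = -12 + 3*x (k(x) = 3*(-4 + x) = -12 + 3*x)
h(N) = 7*N (h(N) = N + 6*N = 7*N)
H*k(8) + h(r(1, 5)) = 21*(-12 + 3*8) + 7*2 = 21*(-12 + 24) + 14 = 21*12 + 14 = 252 + 14 = 266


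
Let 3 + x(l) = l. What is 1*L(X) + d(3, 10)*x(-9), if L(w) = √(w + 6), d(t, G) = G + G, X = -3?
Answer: -240 + √3 ≈ -238.27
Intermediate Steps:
x(l) = -3 + l
d(t, G) = 2*G
L(w) = √(6 + w)
1*L(X) + d(3, 10)*x(-9) = 1*√(6 - 3) + (2*10)*(-3 - 9) = 1*√3 + 20*(-12) = √3 - 240 = -240 + √3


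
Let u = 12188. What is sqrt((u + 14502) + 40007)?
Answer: sqrt(66697) ≈ 258.26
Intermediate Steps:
sqrt((u + 14502) + 40007) = sqrt((12188 + 14502) + 40007) = sqrt(26690 + 40007) = sqrt(66697)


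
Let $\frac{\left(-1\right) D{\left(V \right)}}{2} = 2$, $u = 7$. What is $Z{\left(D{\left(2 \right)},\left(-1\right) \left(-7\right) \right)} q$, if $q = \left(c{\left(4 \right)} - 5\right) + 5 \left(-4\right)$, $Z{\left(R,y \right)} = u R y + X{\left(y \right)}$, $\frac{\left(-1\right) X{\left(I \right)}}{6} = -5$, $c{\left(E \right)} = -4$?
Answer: $4814$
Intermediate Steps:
$X{\left(I \right)} = 30$ ($X{\left(I \right)} = \left(-6\right) \left(-5\right) = 30$)
$D{\left(V \right)} = -4$ ($D{\left(V \right)} = \left(-2\right) 2 = -4$)
$Z{\left(R,y \right)} = 30 + 7 R y$ ($Z{\left(R,y \right)} = 7 R y + 30 = 30 + 7 R y$)
$q = -29$ ($q = \left(-4 - 5\right) + 5 \left(-4\right) = -9 - 20 = -29$)
$Z{\left(D{\left(2 \right)},\left(-1\right) \left(-7\right) \right)} q = \left(30 + 7 \left(-4\right) \left(\left(-1\right) \left(-7\right)\right)\right) \left(-29\right) = \left(30 + 7 \left(-4\right) 7\right) \left(-29\right) = \left(30 - 196\right) \left(-29\right) = \left(-166\right) \left(-29\right) = 4814$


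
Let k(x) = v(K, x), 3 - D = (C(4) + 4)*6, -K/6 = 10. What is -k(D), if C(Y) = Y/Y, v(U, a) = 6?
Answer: -6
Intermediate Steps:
K = -60 (K = -6*10 = -60)
C(Y) = 1
D = -27 (D = 3 - (1 + 4)*6 = 3 - 5*6 = 3 - 1*30 = 3 - 30 = -27)
k(x) = 6
-k(D) = -1*6 = -6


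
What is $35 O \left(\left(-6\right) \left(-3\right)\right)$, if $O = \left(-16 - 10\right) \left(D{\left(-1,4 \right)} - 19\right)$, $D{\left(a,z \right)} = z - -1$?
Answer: $229320$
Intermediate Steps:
$D{\left(a,z \right)} = 1 + z$ ($D{\left(a,z \right)} = z + 1 = 1 + z$)
$O = 364$ ($O = \left(-16 - 10\right) \left(\left(1 + 4\right) - 19\right) = - 26 \left(5 - 19\right) = \left(-26\right) \left(-14\right) = 364$)
$35 O \left(\left(-6\right) \left(-3\right)\right) = 35 \cdot 364 \left(\left(-6\right) \left(-3\right)\right) = 12740 \cdot 18 = 229320$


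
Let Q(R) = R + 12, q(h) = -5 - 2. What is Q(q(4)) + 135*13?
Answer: 1760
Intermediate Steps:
q(h) = -7
Q(R) = 12 + R
Q(q(4)) + 135*13 = (12 - 7) + 135*13 = 5 + 1755 = 1760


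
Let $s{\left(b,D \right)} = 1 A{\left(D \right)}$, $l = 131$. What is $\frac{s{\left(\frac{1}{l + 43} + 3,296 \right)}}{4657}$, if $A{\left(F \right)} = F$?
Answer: $\frac{296}{4657} \approx 0.06356$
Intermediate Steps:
$s{\left(b,D \right)} = D$ ($s{\left(b,D \right)} = 1 D = D$)
$\frac{s{\left(\frac{1}{l + 43} + 3,296 \right)}}{4657} = \frac{296}{4657}$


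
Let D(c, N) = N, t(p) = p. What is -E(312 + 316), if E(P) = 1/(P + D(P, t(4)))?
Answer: -1/632 ≈ -0.0015823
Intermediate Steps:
E(P) = 1/(4 + P) (E(P) = 1/(P + 4) = 1/(4 + P))
-E(312 + 316) = -1/(4 + (312 + 316)) = -1/(4 + 628) = -1/632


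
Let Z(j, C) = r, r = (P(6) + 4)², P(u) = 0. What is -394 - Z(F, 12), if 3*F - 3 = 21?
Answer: -410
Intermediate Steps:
F = 8 (F = 1 + (⅓)*21 = 1 + 7 = 8)
r = 16 (r = (0 + 4)² = 4² = 16)
Z(j, C) = 16
-394 - Z(F, 12) = -394 - 1*16 = -394 - 16 = -410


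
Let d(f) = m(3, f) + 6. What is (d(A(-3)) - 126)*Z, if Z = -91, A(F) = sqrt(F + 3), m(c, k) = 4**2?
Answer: 9464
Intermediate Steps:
m(c, k) = 16
A(F) = sqrt(3 + F)
d(f) = 22 (d(f) = 16 + 6 = 22)
(d(A(-3)) - 126)*Z = (22 - 126)*(-91) = -104*(-91) = 9464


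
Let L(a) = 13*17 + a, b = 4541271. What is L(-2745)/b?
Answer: -2524/4541271 ≈ -0.00055579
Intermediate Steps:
L(a) = 221 + a
L(-2745)/b = (221 - 2745)/4541271 = -2524*1/4541271 = -2524/4541271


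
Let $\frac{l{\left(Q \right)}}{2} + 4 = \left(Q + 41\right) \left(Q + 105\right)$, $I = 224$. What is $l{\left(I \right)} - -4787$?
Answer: $179149$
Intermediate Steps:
$l{\left(Q \right)} = -8 + 2 \left(41 + Q\right) \left(105 + Q\right)$ ($l{\left(Q \right)} = -8 + 2 \left(Q + 41\right) \left(Q + 105\right) = -8 + 2 \left(41 + Q\right) \left(105 + Q\right)$)
$l{\left(I \right)} - -4787 = \left(8602 + 2 \cdot 224^{2} + 292 \cdot 224\right) - -4787 = \left(8602 + 2 \cdot 50176 + 65408\right) + 4787 = \left(8602 + 100352 + 65408\right) + 4787 = 174362 + 4787 = 179149$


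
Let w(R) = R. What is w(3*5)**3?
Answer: 3375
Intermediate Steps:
w(3*5)**3 = (3*5)**3 = 15**3 = 3375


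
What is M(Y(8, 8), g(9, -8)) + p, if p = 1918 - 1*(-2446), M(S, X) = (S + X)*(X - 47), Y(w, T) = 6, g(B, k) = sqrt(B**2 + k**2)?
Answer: 4227 - 41*sqrt(145) ≈ 3733.3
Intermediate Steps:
M(S, X) = (-47 + X)*(S + X) (M(S, X) = (S + X)*(-47 + X) = (-47 + X)*(S + X))
p = 4364 (p = 1918 + 2446 = 4364)
M(Y(8, 8), g(9, -8)) + p = ((sqrt(9**2 + (-8)**2))**2 - 47*6 - 47*sqrt(9**2 + (-8)**2) + 6*sqrt(9**2 + (-8)**2)) + 4364 = ((sqrt(81 + 64))**2 - 282 - 47*sqrt(81 + 64) + 6*sqrt(81 + 64)) + 4364 = ((sqrt(145))**2 - 282 - 47*sqrt(145) + 6*sqrt(145)) + 4364 = (145 - 282 - 47*sqrt(145) + 6*sqrt(145)) + 4364 = (-137 - 41*sqrt(145)) + 4364 = 4227 - 41*sqrt(145)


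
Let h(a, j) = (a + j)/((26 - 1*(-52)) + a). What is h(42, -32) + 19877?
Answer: 238525/12 ≈ 19877.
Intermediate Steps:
h(a, j) = (a + j)/(78 + a) (h(a, j) = (a + j)/((26 + 52) + a) = (a + j)/(78 + a))
h(42, -32) + 19877 = (42 - 32)/(78 + 42) + 19877 = 10/120 + 19877 = (1/120)*10 + 19877 = 1/12 + 19877 = 238525/12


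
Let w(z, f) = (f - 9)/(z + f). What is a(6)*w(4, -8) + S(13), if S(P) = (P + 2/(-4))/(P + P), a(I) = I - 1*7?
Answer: -49/13 ≈ -3.7692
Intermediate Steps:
a(I) = -7 + I (a(I) = I - 7 = -7 + I)
w(z, f) = (-9 + f)/(f + z)
S(P) = (-½ + P)/(2*P) (S(P) = (P + 2*(-¼))/((2*P)) = (P - ½)*(1/(2*P)) = (-½ + P)*(1/(2*P)) = (-½ + P)/(2*P))
a(6)*w(4, -8) + S(13) = (-7 + 6)*((-9 - 8)/(-8 + 4)) + (¼)*(-1 + 2*13)/13 = -(-17)/(-4) + (¼)*(1/13)*(-1 + 26) = -(-1)*(-17)/4 + (¼)*(1/13)*25 = -1*17/4 + 25/52 = -17/4 + 25/52 = -49/13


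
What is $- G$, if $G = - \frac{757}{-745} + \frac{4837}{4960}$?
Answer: $- \frac{1471657}{739040} \approx -1.9913$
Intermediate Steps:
$G = \frac{1471657}{739040}$ ($G = \left(-757\right) \left(- \frac{1}{745}\right) + 4837 \cdot \frac{1}{4960} = \frac{757}{745} + \frac{4837}{4960} = \frac{1471657}{739040} \approx 1.9913$)
$- G = \left(-1\right) \frac{1471657}{739040} = - \frac{1471657}{739040}$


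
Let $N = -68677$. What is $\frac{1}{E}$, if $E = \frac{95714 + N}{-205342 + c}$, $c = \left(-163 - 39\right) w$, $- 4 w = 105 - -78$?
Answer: $- \frac{392201}{54074} \approx -7.253$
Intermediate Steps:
$w = - \frac{183}{4}$ ($w = - \frac{105 - -78}{4} = - \frac{105 + 78}{4} = \left(- \frac{1}{4}\right) 183 = - \frac{183}{4} \approx -45.75$)
$c = \frac{18483}{2}$ ($c = \left(-163 - 39\right) \left(- \frac{183}{4}\right) = \left(-202\right) \left(- \frac{183}{4}\right) = \frac{18483}{2} \approx 9241.5$)
$E = - \frac{54074}{392201}$ ($E = \frac{95714 - 68677}{-205342 + \frac{18483}{2}} = \frac{27037}{- \frac{392201}{2}} = 27037 \left(- \frac{2}{392201}\right) = - \frac{54074}{392201} \approx -0.13787$)
$\frac{1}{E} = \frac{1}{- \frac{54074}{392201}} = - \frac{392201}{54074}$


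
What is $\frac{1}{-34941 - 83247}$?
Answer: $- \frac{1}{118188} \approx -8.4611 \cdot 10^{-6}$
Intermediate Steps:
$\frac{1}{-34941 - 83247} = \frac{1}{-118188} = - \frac{1}{118188}$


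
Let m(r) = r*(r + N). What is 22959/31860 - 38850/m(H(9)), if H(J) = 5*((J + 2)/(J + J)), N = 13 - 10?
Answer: -8908820551/4244460 ≈ -2098.9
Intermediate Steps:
N = 3
H(J) = 5*(2 + J)/(2*J) (H(J) = 5*((2 + J)/((2*J))) = 5*((2 + J)*(1/(2*J))) = 5*((2 + J)/(2*J)) = 5*(2 + J)/(2*J))
m(r) = r*(3 + r) (m(r) = r*(r + 3) = r*(3 + r))
22959/31860 - 38850/m(H(9)) = 22959/31860 - 38850*1/((3 + (5/2 + 5/9))*(5/2 + 5/9)) = 22959*(1/31860) - 38850*1/((3 + (5/2 + 5*(1/9)))*(5/2 + 5*(1/9))) = 2551/3540 - 38850*1/((3 + (5/2 + 5/9))*(5/2 + 5/9)) = 2551/3540 - 38850*18/(55*(3 + 55/18)) = 2551/3540 - 38850/((55/18)*(109/18)) = 2551/3540 - 38850/5995/324 = 2551/3540 - 38850*324/5995 = 2551/3540 - 2517480/1199 = -8908820551/4244460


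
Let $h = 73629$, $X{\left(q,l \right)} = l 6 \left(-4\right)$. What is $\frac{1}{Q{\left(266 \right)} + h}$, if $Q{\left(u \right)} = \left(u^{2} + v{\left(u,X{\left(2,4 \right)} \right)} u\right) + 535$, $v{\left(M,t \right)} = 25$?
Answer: $\frac{1}{151570} \approx 6.5976 \cdot 10^{-6}$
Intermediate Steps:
$X{\left(q,l \right)} = - 24 l$ ($X{\left(q,l \right)} = 6 l \left(-4\right) = - 24 l$)
$Q{\left(u \right)} = 535 + u^{2} + 25 u$ ($Q{\left(u \right)} = \left(u^{2} + 25 u\right) + 535 = 535 + u^{2} + 25 u$)
$\frac{1}{Q{\left(266 \right)} + h} = \frac{1}{\left(535 + 266^{2} + 25 \cdot 266\right) + 73629} = \frac{1}{\left(535 + 70756 + 6650\right) + 73629} = \frac{1}{77941 + 73629} = \frac{1}{151570}$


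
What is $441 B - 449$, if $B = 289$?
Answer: $127000$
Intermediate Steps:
$441 B - 449 = 441 \cdot 289 - 449 = 127449 - 449 = 127000$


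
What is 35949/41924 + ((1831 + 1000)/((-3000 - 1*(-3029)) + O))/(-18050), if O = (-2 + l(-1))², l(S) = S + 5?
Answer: 560377237/657158700 ≈ 0.85273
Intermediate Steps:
l(S) = 5 + S
O = 4 (O = (-2 + (5 - 1))² = (-2 + 4)² = 2² = 4)
35949/41924 + ((1831 + 1000)/((-3000 - 1*(-3029)) + O))/(-18050) = 35949/41924 + ((1831 + 1000)/((-3000 - 1*(-3029)) + 4))/(-18050) = 35949*(1/41924) + (2831/((-3000 + 3029) + 4))*(-1/18050) = 35949/41924 + (2831/(29 + 4))*(-1/18050) = 35949/41924 + (2831/33)*(-1/18050) = 35949/41924 - 149/31350 = 560377237/657158700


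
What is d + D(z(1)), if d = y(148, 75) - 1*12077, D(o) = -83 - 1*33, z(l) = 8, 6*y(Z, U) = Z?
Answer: -36505/3 ≈ -12168.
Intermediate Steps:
y(Z, U) = Z/6
D(o) = -116 (D(o) = -83 - 33 = -116)
d = -36157/3 (d = (⅙)*148 - 1*12077 = 74/3 - 12077 = -36157/3 ≈ -12052.)
d + D(z(1)) = -36157/3 - 116 = -36505/3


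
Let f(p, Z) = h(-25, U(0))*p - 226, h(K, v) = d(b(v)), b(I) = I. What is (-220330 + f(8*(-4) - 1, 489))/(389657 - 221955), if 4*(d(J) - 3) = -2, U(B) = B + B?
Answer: -441277/335404 ≈ -1.3157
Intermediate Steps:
U(B) = 2*B
d(J) = 5/2 (d(J) = 3 + (¼)*(-2) = 3 - ½ = 5/2)
h(K, v) = 5/2
f(p, Z) = -226 + 5*p/2 (f(p, Z) = 5*p/2 - 226 = -226 + 5*p/2)
(-220330 + f(8*(-4) - 1, 489))/(389657 - 221955) = (-220330 + (-226 + 5*(8*(-4) - 1)/2))/(389657 - 221955) = (-220330 + (-226 + 5*(-32 - 1)/2))/167702 = (-220330 + (-226 + (5/2)*(-33)))*(1/167702) = (-220330 + (-226 - 165/2))*(1/167702) = (-220330 - 617/2)*(1/167702) = -441277/2*1/167702 = -441277/335404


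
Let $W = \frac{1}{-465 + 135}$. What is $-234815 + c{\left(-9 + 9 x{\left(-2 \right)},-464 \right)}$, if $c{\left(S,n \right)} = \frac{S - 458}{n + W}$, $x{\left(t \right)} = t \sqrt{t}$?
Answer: $- \frac{35954953505}{153121} + \frac{5940 i \sqrt{2}}{153121} \approx -2.3481 \cdot 10^{5} + 0.054861 i$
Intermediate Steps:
$W = - \frac{1}{330}$ ($W = \frac{1}{-330} = - \frac{1}{330} \approx -0.0030303$)
$x{\left(t \right)} = t^{\frac{3}{2}}$
$c{\left(S,n \right)} = \frac{-458 + S}{- \frac{1}{330} + n}$ ($c{\left(S,n \right)} = \frac{S - 458}{n - \frac{1}{330}} = \frac{-458 + S}{- \frac{1}{330} + n}$)
$-234815 + c{\left(-9 + 9 x{\left(-2 \right)},-464 \right)} = -234815 + \frac{330 \left(-458 - \left(9 - 9 \left(-2\right)^{\frac{3}{2}}\right)\right)}{-1 + 330 \left(-464\right)} = -234815 + \frac{330 \left(-458 - \left(9 - 9 \left(- 2 i \sqrt{2}\right)\right)\right)}{-1 - 153120} = -234815 + \frac{330 \left(-458 - \left(9 + 18 i \sqrt{2}\right)\right)}{-153121} = -234815 + 330 \left(- \frac{1}{153121}\right) \left(-467 - 18 i \sqrt{2}\right) = -234815 + \left(\frac{154110}{153121} + \frac{5940 i \sqrt{2}}{153121}\right) = - \frac{35954953505}{153121} + \frac{5940 i \sqrt{2}}{153121}$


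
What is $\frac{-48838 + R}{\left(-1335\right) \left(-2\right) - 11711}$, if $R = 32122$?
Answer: $\frac{16716}{9041} \approx 1.8489$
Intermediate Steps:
$\frac{-48838 + R}{\left(-1335\right) \left(-2\right) - 11711} = \frac{-48838 + 32122}{\left(-1335\right) \left(-2\right) - 11711} = - \frac{16716}{2670 - 11711} = - \frac{16716}{-9041} = \left(-16716\right) \left(- \frac{1}{9041}\right) = \frac{16716}{9041}$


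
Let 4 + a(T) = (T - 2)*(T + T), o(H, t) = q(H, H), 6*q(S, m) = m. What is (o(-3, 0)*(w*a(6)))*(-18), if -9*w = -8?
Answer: 352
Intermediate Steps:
q(S, m) = m/6
o(H, t) = H/6
w = 8/9 (w = -⅑*(-8) = 8/9 ≈ 0.88889)
a(T) = -4 + 2*T*(-2 + T) (a(T) = -4 + (T - 2)*(T + T) = -4 + (-2 + T)*(2*T) = -4 + 2*T*(-2 + T))
(o(-3, 0)*(w*a(6)))*(-18) = (((⅙)*(-3))*(8*(-4 - 4*6 + 2*6²)/9))*(-18) = -4*(-4 - 24 + 2*36)/9*(-18) = -4*(-4 - 24 + 72)/9*(-18) = -4*44/9*(-18) = -½*352/9*(-18) = -176/9*(-18) = 352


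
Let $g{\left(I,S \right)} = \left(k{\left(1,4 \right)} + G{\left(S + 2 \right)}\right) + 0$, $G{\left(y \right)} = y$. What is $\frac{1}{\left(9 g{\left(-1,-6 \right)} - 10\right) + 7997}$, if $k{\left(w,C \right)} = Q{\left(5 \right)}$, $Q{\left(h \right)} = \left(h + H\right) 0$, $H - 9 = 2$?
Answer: $\frac{1}{7951} \approx 0.00012577$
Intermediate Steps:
$H = 11$ ($H = 9 + 2 = 11$)
$Q{\left(h \right)} = 0$ ($Q{\left(h \right)} = \left(h + 11\right) 0 = \left(11 + h\right) 0 = 0$)
$k{\left(w,C \right)} = 0$
$g{\left(I,S \right)} = 2 + S$ ($g{\left(I,S \right)} = \left(0 + \left(S + 2\right)\right) + 0 = \left(0 + \left(2 + S\right)\right) + 0 = \left(2 + S\right) + 0 = 2 + S$)
$\frac{1}{\left(9 g{\left(-1,-6 \right)} - 10\right) + 7997} = \frac{1}{\left(9 \left(2 - 6\right) - 10\right) + 7997} = \frac{1}{\left(9 \left(-4\right) - 10\right) + 7997} = \frac{1}{\left(-36 - 10\right) + 7997} = \frac{1}{-46 + 7997} = \frac{1}{7951}$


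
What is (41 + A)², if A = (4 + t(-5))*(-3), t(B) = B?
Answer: 1936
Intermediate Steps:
A = 3 (A = (4 - 5)*(-3) = -1*(-3) = 3)
(41 + A)² = (41 + 3)² = 44² = 1936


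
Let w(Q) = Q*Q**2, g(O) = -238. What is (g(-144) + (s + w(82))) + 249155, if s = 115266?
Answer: 915551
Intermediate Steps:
w(Q) = Q**3
(g(-144) + (s + w(82))) + 249155 = (-238 + (115266 + 82**3)) + 249155 = (-238 + (115266 + 551368)) + 249155 = (-238 + 666634) + 249155 = 666396 + 249155 = 915551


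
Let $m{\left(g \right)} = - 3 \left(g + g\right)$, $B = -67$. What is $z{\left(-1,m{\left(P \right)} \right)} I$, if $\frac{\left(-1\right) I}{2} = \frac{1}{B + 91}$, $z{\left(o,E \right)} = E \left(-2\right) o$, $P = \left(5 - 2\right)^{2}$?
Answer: $9$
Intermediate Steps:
$P = 9$ ($P = 3^{2} = 9$)
$m{\left(g \right)} = - 6 g$ ($m{\left(g \right)} = - 3 \cdot 2 g = - 6 g$)
$z{\left(o,E \right)} = - 2 E o$
$I = - \frac{1}{12}$ ($I = - \frac{2}{-67 + 91} = - \frac{2}{24} = \left(-2\right) \frac{1}{24} = - \frac{1}{12} \approx -0.083333$)
$z{\left(-1,m{\left(P \right)} \right)} I = \left(-2\right) \left(\left(-6\right) 9\right) \left(-1\right) \left(- \frac{1}{12}\right) = \left(-2\right) \left(-54\right) \left(-1\right) \left(- \frac{1}{12}\right) = \left(-108\right) \left(- \frac{1}{12}\right) = 9$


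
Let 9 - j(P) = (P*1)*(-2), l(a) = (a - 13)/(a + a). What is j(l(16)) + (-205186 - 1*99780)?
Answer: -4879309/16 ≈ -3.0496e+5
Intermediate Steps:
l(a) = (-13 + a)/(2*a) (l(a) = (-13 + a)/((2*a)) = (-13 + a)*(1/(2*a)) = (-13 + a)/(2*a))
j(P) = 9 + 2*P (j(P) = 9 - P*1*(-2) = 9 - P*(-2) = 9 - (-2)*P = 9 + 2*P)
j(l(16)) + (-205186 - 1*99780) = (9 + 2*((½)*(-13 + 16)/16)) + (-205186 - 1*99780) = (9 + 2*((½)*(1/16)*3)) + (-205186 - 99780) = (9 + 2*(3/32)) - 304966 = (9 + 3/16) - 304966 = 147/16 - 304966 = -4879309/16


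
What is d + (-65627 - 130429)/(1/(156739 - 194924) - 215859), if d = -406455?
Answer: -837557176884855/2060643979 ≈ -4.0645e+5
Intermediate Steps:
d + (-65627 - 130429)/(1/(156739 - 194924) - 215859) = -406455 + (-65627 - 130429)/(1/(156739 - 194924) - 215859) = -406455 - 196056/(1/(-38185) - 215859) = -406455 - 196056/(-1/38185 - 215859) = -406455 - 196056/(-8242575916/38185) = -406455 - 196056*(-38185/8242575916) = -406455 + 1871599590/2060643979 = -837557176884855/2060643979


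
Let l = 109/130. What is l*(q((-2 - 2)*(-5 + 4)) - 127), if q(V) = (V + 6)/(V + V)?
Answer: -54827/520 ≈ -105.44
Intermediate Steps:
q(V) = (6 + V)/(2*V) (q(V) = (6 + V)/((2*V)) = (6 + V)*(1/(2*V)) = (6 + V)/(2*V))
l = 109/130 (l = 109*(1/130) = 109/130 ≈ 0.83846)
l*(q((-2 - 2)*(-5 + 4)) - 127) = 109*((6 + (-2 - 2)*(-5 + 4))/(2*(((-2 - 2)*(-5 + 4)))) - 127)/130 = 109*((6 - 4*(-1))/(2*((-4*(-1)))) - 127)/130 = 109*((1/2)*(6 + 4)/4 - 127)/130 = 109*((1/2)*(1/4)*10 - 127)/130 = 109*(5/4 - 127)/130 = (109/130)*(-503/4) = -54827/520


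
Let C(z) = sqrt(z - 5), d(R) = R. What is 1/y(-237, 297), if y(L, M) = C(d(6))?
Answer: 1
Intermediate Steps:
C(z) = sqrt(-5 + z)
y(L, M) = 1 (y(L, M) = sqrt(-5 + 6) = sqrt(1) = 1)
1/y(-237, 297) = 1/1 = 1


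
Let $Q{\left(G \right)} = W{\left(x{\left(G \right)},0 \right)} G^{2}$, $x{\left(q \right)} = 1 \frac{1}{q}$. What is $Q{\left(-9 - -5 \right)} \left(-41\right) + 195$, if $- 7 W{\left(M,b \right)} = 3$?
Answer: $\frac{3333}{7} \approx 476.14$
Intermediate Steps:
$x{\left(q \right)} = \frac{1}{q}$
$W{\left(M,b \right)} = - \frac{3}{7}$ ($W{\left(M,b \right)} = \left(- \frac{1}{7}\right) 3 = - \frac{3}{7}$)
$Q{\left(G \right)} = - \frac{3 G^{2}}{7}$
$Q{\left(-9 - -5 \right)} \left(-41\right) + 195 = - \frac{3 \left(-9 - -5\right)^{2}}{7} \left(-41\right) + 195 = - \frac{3 \left(-9 + 5\right)^{2}}{7} \left(-41\right) + 195 = - \frac{3 \left(-4\right)^{2}}{7} \left(-41\right) + 195 = \left(- \frac{3}{7}\right) 16 \left(-41\right) + 195 = \left(- \frac{48}{7}\right) \left(-41\right) + 195 = \frac{1968}{7} + 195 = \frac{3333}{7}$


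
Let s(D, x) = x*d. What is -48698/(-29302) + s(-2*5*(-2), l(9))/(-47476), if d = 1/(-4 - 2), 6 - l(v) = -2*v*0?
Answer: 88923675/53505452 ≈ 1.6620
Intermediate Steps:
l(v) = 6 (l(v) = 6 - (-2*v)*0 = 6 - 1*0 = 6 + 0 = 6)
d = -1/6 (d = 1/(-6) = -1/6 ≈ -0.16667)
s(D, x) = -x/6 (s(D, x) = x*(-1/6) = -x/6)
-48698/(-29302) + s(-2*5*(-2), l(9))/(-47476) = -48698/(-29302) - 1/6*6/(-47476) = -48698*(-1/29302) - 1*(-1/47476) = 1873/1127 + 1/47476 = 88923675/53505452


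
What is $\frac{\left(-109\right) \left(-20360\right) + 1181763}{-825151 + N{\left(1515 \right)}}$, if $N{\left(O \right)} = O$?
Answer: $- \frac{3401003}{823636} \approx -4.1293$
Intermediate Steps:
$\frac{\left(-109\right) \left(-20360\right) + 1181763}{-825151 + N{\left(1515 \right)}} = \frac{\left(-109\right) \left(-20360\right) + 1181763}{-825151 + 1515} = \frac{2219240 + 1181763}{-823636} = 3401003 \left(- \frac{1}{823636}\right) = - \frac{3401003}{823636}$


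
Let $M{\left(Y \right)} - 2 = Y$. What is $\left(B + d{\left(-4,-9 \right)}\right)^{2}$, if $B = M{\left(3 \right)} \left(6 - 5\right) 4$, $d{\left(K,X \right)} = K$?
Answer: $256$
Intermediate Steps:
$M{\left(Y \right)} = 2 + Y$
$B = 20$ ($B = \left(2 + 3\right) \left(6 - 5\right) 4 = 5 \cdot 1 \cdot 4 = 5 \cdot 4 = 20$)
$\left(B + d{\left(-4,-9 \right)}\right)^{2} = \left(20 - 4\right)^{2} = 16^{2} = 256$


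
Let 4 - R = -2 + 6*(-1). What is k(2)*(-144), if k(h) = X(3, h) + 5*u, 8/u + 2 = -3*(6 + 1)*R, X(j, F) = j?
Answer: -51984/127 ≈ -409.32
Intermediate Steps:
R = 12 (R = 4 - (-2 + 6*(-1)) = 4 - (-2 - 6) = 4 - 1*(-8) = 4 + 8 = 12)
u = -4/127 (u = 8/(-2 - 3*(6 + 1)*12) = 8/(-2 - 21*12) = 8/(-2 - 3*84) = 8/(-2 - 252) = 8/(-254) = 8*(-1/254) = -4/127 ≈ -0.031496)
k(h) = 361/127 (k(h) = 3 + 5*(-4/127) = 3 - 20/127 = 361/127)
k(2)*(-144) = (361/127)*(-144) = -51984/127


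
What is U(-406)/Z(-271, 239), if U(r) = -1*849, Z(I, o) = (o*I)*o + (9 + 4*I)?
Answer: 849/15480866 ≈ 5.4842e-5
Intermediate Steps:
Z(I, o) = 9 + 4*I + I*o**2 (Z(I, o) = (I*o)*o + (9 + 4*I) = I*o**2 + (9 + 4*I) = 9 + 4*I + I*o**2)
U(r) = -849
U(-406)/Z(-271, 239) = -849/(9 + 4*(-271) - 271*239**2) = -849/(9 - 1084 - 271*57121) = -849/(9 - 1084 - 15479791) = -849/(-15480866) = -849*(-1/15480866) = 849/15480866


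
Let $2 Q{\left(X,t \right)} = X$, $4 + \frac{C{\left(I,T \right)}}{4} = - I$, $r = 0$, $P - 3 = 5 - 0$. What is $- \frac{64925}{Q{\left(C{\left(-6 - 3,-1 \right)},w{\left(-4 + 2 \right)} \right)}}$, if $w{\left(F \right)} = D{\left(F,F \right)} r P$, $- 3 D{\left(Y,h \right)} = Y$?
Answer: $- \frac{12985}{2} \approx -6492.5$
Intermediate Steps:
$D{\left(Y,h \right)} = - \frac{Y}{3}$
$P = 8$ ($P = 3 + \left(5 - 0\right) = 3 + \left(5 + 0\right) = 3 + 5 = 8$)
$C{\left(I,T \right)} = -16 - 4 I$ ($C{\left(I,T \right)} = -16 + 4 \left(- I\right) = -16 - 4 I$)
$w{\left(F \right)} = 0$ ($w{\left(F \right)} = - \frac{F}{3} \cdot 0 \cdot 8 = 0 \cdot 8 = 0$)
$Q{\left(X,t \right)} = \frac{X}{2}$
$- \frac{64925}{Q{\left(C{\left(-6 - 3,-1 \right)},w{\left(-4 + 2 \right)} \right)}} = - \frac{64925}{\frac{1}{2} \left(-16 - 4 \left(-6 - 3\right)\right)} = - \frac{64925}{\frac{1}{2} \left(-16 - -36\right)} = - \frac{64925}{\frac{1}{2} \left(-16 + 36\right)} = - \frac{64925}{\frac{1}{2} \cdot 20} = - \frac{64925}{10} = \left(-64925\right) \frac{1}{10} = - \frac{12985}{2}$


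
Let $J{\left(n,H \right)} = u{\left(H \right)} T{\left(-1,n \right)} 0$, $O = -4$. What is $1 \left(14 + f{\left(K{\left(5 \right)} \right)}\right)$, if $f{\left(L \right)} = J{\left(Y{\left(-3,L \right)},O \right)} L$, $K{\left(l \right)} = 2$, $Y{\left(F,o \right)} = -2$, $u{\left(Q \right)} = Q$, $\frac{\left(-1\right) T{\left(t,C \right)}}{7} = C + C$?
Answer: $14$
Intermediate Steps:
$T{\left(t,C \right)} = - 14 C$ ($T{\left(t,C \right)} = - 7 \left(C + C\right) = - 7 \cdot 2 C = - 14 C$)
$J{\left(n,H \right)} = 0$ ($J{\left(n,H \right)} = H \left(- 14 n\right) 0 = - 14 H n 0 = 0$)
$f{\left(L \right)} = 0$ ($f{\left(L \right)} = 0 L = 0$)
$1 \left(14 + f{\left(K{\left(5 \right)} \right)}\right) = 1 \left(14 + 0\right) = 1 \cdot 14 = 14$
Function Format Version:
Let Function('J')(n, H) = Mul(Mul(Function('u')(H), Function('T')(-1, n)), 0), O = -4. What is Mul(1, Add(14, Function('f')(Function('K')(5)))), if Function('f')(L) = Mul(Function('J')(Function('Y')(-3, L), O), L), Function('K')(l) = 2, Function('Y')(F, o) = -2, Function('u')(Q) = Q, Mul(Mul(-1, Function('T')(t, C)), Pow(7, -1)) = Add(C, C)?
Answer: 14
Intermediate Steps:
Function('T')(t, C) = Mul(-14, C) (Function('T')(t, C) = Mul(-7, Add(C, C)) = Mul(-7, Mul(2, C)) = Mul(-14, C))
Function('J')(n, H) = 0 (Function('J')(n, H) = Mul(Mul(H, Mul(-14, n)), 0) = Mul(Mul(-14, H, n), 0) = 0)
Function('f')(L) = 0 (Function('f')(L) = Mul(0, L) = 0)
Mul(1, Add(14, Function('f')(Function('K')(5)))) = Mul(1, Add(14, 0)) = Mul(1, 14) = 14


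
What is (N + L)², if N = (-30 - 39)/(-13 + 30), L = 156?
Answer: 6671889/289 ≈ 23086.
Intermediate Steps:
N = -69/17 ≈ -4.0588
(N + L)² = (-69/17 + 156)² = (2583/17)² = 6671889/289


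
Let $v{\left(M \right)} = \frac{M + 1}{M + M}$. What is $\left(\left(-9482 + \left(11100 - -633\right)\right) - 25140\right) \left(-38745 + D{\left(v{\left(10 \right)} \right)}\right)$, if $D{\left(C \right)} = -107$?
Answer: $889283428$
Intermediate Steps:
$v{\left(M \right)} = \frac{1 + M}{2 M}$
$\left(\left(-9482 + \left(11100 - -633\right)\right) - 25140\right) \left(-38745 + D{\left(v{\left(10 \right)} \right)}\right) = \left(\left(-9482 + \left(11100 - -633\right)\right) - 25140\right) \left(-38745 - 107\right) = \left(\left(-9482 + \left(11100 + 633\right)\right) - 25140\right) \left(-38852\right) = \left(\left(-9482 + 11733\right) - 25140\right) \left(-38852\right) = \left(2251 - 25140\right) \left(-38852\right) = \left(-22889\right) \left(-38852\right) = 889283428$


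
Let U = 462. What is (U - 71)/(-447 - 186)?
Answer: -391/633 ≈ -0.61769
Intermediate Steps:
(U - 71)/(-447 - 186) = (462 - 71)/(-447 - 186) = 391/(-633) = 391*(-1/633) = -391/633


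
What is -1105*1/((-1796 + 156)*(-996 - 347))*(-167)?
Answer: 2171/25912 ≈ 0.083784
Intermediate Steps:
-1105*1/((-1796 + 156)*(-996 - 347))*(-167) = -1105/((-1640*(-1343)))*(-167) = -1105/2202520*(-167) = -1105*1/2202520*(-167) = -13/25912*(-167) = 2171/25912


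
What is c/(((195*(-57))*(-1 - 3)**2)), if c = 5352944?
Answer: -334559/11115 ≈ -30.100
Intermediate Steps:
c/(((195*(-57))*(-1 - 3)**2)) = 5352944/(((195*(-57))*(-1 - 3)**2)) = 5352944/((-11115*(-4)**2)) = 5352944/((-11115*16)) = 5352944/(-177840) = 5352944*(-1/177840) = -334559/11115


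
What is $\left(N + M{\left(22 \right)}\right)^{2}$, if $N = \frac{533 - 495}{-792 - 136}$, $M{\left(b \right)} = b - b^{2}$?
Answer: $\frac{45961785769}{215296} \approx 2.1348 \cdot 10^{5}$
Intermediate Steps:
$N = - \frac{19}{464}$ ($N = \frac{38}{-928} = 38 \left(- \frac{1}{928}\right) = - \frac{19}{464} \approx -0.040948$)
$\left(N + M{\left(22 \right)}\right)^{2} = \left(- \frac{19}{464} + 22 \left(1 - 22\right)\right)^{2} = \left(- \frac{19}{464} + 22 \left(-21\right)\right)^{2} = \left(- \frac{19}{464} - 462\right)^{2} = \left(- \frac{214387}{464}\right)^{2} = \frac{45961785769}{215296}$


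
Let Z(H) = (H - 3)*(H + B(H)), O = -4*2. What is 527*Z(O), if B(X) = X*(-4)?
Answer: -139128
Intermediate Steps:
B(X) = -4*X
O = -8
Z(H) = -3*H*(-3 + H) (Z(H) = (H - 3)*(H - 4*H) = (-3 + H)*(-3*H) = -3*H*(-3 + H))
527*Z(O) = 527*(3*(-8)*(3 - 1*(-8))) = 527*(3*(-8)*(3 + 8)) = 527*(3*(-8)*11) = 527*(-264) = -139128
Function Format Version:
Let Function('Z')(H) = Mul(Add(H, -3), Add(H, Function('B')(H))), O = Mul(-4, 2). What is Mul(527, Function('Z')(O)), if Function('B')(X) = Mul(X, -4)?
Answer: -139128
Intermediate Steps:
Function('B')(X) = Mul(-4, X)
O = -8
Function('Z')(H) = Mul(-3, H, Add(-3, H)) (Function('Z')(H) = Mul(Add(H, -3), Add(H, Mul(-4, H))) = Mul(Add(-3, H), Mul(-3, H)) = Mul(-3, H, Add(-3, H)))
Mul(527, Function('Z')(O)) = Mul(527, Mul(3, -8, Add(3, Mul(-1, -8)))) = Mul(527, Mul(3, -8, Add(3, 8))) = Mul(527, Mul(3, -8, 11)) = Mul(527, -264) = -139128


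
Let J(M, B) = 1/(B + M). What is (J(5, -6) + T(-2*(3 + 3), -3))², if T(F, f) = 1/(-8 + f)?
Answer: 144/121 ≈ 1.1901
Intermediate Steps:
(J(5, -6) + T(-2*(3 + 3), -3))² = (1/(-6 + 5) + 1/(-8 - 3))² = (1/(-1) + 1/(-11))² = (-1 - 1/11)² = (-12/11)² = 144/121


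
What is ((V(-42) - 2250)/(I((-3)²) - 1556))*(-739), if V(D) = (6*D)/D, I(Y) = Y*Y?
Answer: -1658316/1475 ≈ -1124.3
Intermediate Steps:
I(Y) = Y²
V(D) = 6
((V(-42) - 2250)/(I((-3)²) - 1556))*(-739) = ((6 - 2250)/(((-3)²)² - 1556))*(-739) = -2244/(9² - 1556)*(-739) = -2244/(81 - 1556)*(-739) = -2244/(-1475)*(-739) = -2244*(-1/1475)*(-739) = (2244/1475)*(-739) = -1658316/1475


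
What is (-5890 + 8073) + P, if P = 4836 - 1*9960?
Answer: -2941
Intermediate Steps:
P = -5124 (P = 4836 - 9960 = -5124)
(-5890 + 8073) + P = (-5890 + 8073) - 5124 = 2183 - 5124 = -2941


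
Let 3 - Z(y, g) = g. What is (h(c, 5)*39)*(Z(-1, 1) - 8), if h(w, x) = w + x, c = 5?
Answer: -2340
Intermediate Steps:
Z(y, g) = 3 - g
(h(c, 5)*39)*(Z(-1, 1) - 8) = ((5 + 5)*39)*((3 - 1*1) - 8) = (10*39)*((3 - 1) - 8) = 390*(2 - 8) = 390*(-6) = -2340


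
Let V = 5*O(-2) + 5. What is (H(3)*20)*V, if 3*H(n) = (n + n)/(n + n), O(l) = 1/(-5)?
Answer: 80/3 ≈ 26.667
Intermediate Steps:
O(l) = -⅕
H(n) = ⅓ (H(n) = ((n + n)/(n + n))/3 = ((2*n)/((2*n)))/3 = ((2*n)*(1/(2*n)))/3 = (⅓)*1 = ⅓)
V = 4 (V = 5*(-⅕) + 5 = -1 + 5 = 4)
(H(3)*20)*V = ((⅓)*20)*4 = (20/3)*4 = 80/3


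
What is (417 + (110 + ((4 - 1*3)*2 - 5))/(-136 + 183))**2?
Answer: 388326436/2209 ≈ 1.7579e+5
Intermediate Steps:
(417 + (110 + ((4 - 1*3)*2 - 5))/(-136 + 183))**2 = (417 + (110 + ((4 - 3)*2 - 5))/47)**2 = (417 + (110 + (1*2 - 5))*(1/47))**2 = (417 + (110 + (2 - 5))*(1/47))**2 = (417 + (110 - 3)*(1/47))**2 = (417 + 107*(1/47))**2 = (417 + 107/47)**2 = (19706/47)**2 = 388326436/2209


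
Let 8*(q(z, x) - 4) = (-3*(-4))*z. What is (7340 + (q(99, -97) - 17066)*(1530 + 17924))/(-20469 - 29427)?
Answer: 109675963/16632 ≈ 6594.3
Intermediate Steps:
q(z, x) = 4 + 3*z/2 (q(z, x) = 4 + ((-3*(-4))*z)/8 = 4 + (12*z)/8 = 4 + 3*z/2)
(7340 + (q(99, -97) - 17066)*(1530 + 17924))/(-20469 - 29427) = (7340 + ((4 + (3/2)*99) - 17066)*(1530 + 17924))/(-20469 - 29427) = (7340 + ((4 + 297/2) - 17066)*19454)/(-49896) = (7340 + (305/2 - 17066)*19454)*(-1/49896) = (7340 - 33827/2*19454)*(-1/49896) = (7340 - 329035229)*(-1/49896) = -329027889*(-1/49896) = 109675963/16632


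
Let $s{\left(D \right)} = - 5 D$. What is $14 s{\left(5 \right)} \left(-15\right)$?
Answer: $5250$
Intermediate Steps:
$14 s{\left(5 \right)} \left(-15\right) = 14 \left(\left(-5\right) 5\right) \left(-15\right) = 14 \left(-25\right) \left(-15\right) = \left(-350\right) \left(-15\right) = 5250$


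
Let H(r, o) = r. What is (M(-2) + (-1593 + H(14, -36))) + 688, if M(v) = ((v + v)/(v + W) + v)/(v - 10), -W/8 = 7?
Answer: -77503/87 ≈ -890.84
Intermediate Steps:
W = -56 (W = -8*7 = -56)
M(v) = (v + 2*v/(-56 + v))/(-10 + v) (M(v) = ((v + v)/(v - 56) + v)/(v - 10) = ((2*v)/(-56 + v) + v)/(-10 + v) = (2*v/(-56 + v) + v)/(-10 + v) = (v + 2*v/(-56 + v))/(-10 + v))
(M(-2) + (-1593 + H(14, -36))) + 688 = (-2*(-54 - 2)/(560 + (-2)² - 66*(-2)) + (-1593 + 14)) + 688 = (-2*(-56)/(560 + 4 + 132) - 1579) + 688 = (-2*(-56)/696 - 1579) + 688 = (-2*1/696*(-56) - 1579) + 688 = (14/87 - 1579) + 688 = -137359/87 + 688 = -77503/87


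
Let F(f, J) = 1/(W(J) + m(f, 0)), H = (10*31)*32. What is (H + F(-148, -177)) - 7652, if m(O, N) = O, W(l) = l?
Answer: 737099/325 ≈ 2268.0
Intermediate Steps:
H = 9920 (H = 310*32 = 9920)
F(f, J) = 1/(J + f)
(H + F(-148, -177)) - 7652 = (9920 + 1/(-177 - 148)) - 7652 = (9920 + 1/(-325)) - 7652 = (9920 - 1/325) - 7652 = 3223999/325 - 7652 = 737099/325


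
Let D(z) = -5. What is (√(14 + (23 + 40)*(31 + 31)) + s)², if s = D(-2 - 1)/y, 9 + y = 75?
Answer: 17075545/4356 - 140*√5/33 ≈ 3910.5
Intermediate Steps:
y = 66 (y = -9 + 75 = 66)
s = -5/66 ≈ -0.075758
(√(14 + (23 + 40)*(31 + 31)) + s)² = (√(14 + (23 + 40)*(31 + 31)) - 5/66)² = (√(14 + 63*62) - 5/66)² = (√(14 + 3906) - 5/66)² = (√3920 - 5/66)² = (28*√5 - 5/66)² = (-5/66 + 28*√5)²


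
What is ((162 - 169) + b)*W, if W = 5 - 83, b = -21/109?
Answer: 61152/109 ≈ 561.03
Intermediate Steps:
b = -21/109 (b = -21*1/109 = -21/109 ≈ -0.19266)
W = -78
((162 - 169) + b)*W = ((162 - 169) - 21/109)*(-78) = (-7 - 21/109)*(-78) = -784/109*(-78) = 61152/109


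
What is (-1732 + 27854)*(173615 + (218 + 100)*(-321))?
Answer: 1868689514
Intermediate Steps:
(-1732 + 27854)*(173615 + (218 + 100)*(-321)) = 26122*(173615 + 318*(-321)) = 26122*(173615 - 102078) = 26122*71537 = 1868689514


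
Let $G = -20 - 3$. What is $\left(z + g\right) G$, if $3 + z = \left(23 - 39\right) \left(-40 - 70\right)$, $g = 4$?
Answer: $-40503$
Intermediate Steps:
$G = -23$ ($G = -20 - 3 = -23$)
$z = 1757$ ($z = -3 + \left(23 - 39\right) \left(-40 - 70\right) = -3 - -1760 = -3 + 1760 = 1757$)
$\left(z + g\right) G = \left(1757 + 4\right) \left(-23\right) = 1761 \left(-23\right) = -40503$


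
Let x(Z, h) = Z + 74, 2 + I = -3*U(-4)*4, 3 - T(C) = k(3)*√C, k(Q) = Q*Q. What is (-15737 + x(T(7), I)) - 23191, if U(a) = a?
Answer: -38851 - 9*√7 ≈ -38875.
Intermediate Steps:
k(Q) = Q²
T(C) = 3 - 9*√C (T(C) = 3 - 3²*√C = 3 - 9*√C)
I = 46 (I = -2 - 3*(-4)*4 = -2 + 12*4 = -2 + 48 = 46)
x(Z, h) = 74 + Z
(-15737 + x(T(7), I)) - 23191 = (-15737 + (74 + (3 - 9*√7))) - 23191 = (-15737 + (77 - 9*√7)) - 23191 = (-15660 - 9*√7) - 23191 = -38851 - 9*√7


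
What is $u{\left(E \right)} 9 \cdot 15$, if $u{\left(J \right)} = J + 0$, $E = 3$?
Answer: $405$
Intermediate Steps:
$u{\left(J \right)} = J$
$u{\left(E \right)} 9 \cdot 15 = 3 \cdot 9 \cdot 15 = 27 \cdot 15 = 405$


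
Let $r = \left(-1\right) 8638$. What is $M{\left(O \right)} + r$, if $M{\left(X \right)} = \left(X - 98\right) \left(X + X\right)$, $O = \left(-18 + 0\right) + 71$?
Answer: $-13408$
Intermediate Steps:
$O = 53$ ($O = -18 + 71 = 53$)
$M{\left(X \right)} = 2 X \left(-98 + X\right)$ ($M{\left(X \right)} = \left(-98 + X\right) 2 X = 2 X \left(-98 + X\right)$)
$r = -8638$
$M{\left(O \right)} + r = 2 \cdot 53 \left(-98 + 53\right) - 8638 = 2 \cdot 53 \left(-45\right) - 8638 = -4770 - 8638 = -13408$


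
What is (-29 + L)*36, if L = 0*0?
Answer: -1044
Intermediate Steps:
L = 0
(-29 + L)*36 = (-29 + 0)*36 = -29*36 = -1044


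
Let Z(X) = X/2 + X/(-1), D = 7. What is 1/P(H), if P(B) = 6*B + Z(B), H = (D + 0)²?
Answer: 2/539 ≈ 0.0037106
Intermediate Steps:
Z(X) = -X/2 (Z(X) = X*(½) + X*(-1) = X/2 - X = -X/2)
H = 49 (H = (7 + 0)² = 7² = 49)
P(B) = 11*B/2 (P(B) = 6*B - B/2 = 11*B/2)
1/P(H) = 1/((11/2)*49) = 1/(539/2) = 2/539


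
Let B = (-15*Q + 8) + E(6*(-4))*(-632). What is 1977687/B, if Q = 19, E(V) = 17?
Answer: -1977687/11021 ≈ -179.45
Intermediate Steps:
B = -11021 (B = (-15*19 + 8) + 17*(-632) = (-285 + 8) - 10744 = -277 - 10744 = -11021)
1977687/B = 1977687/(-11021) = 1977687*(-1/11021) = -1977687/11021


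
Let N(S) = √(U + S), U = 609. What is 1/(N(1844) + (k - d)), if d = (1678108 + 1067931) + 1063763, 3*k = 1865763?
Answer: -3187881/10162585267708 - √2453/10162585267708 ≈ -3.1369e-7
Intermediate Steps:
k = 621921 (k = (⅓)*1865763 = 621921)
d = 3809802 (d = 2746039 + 1063763 = 3809802)
N(S) = √(609 + S)
1/(N(1844) + (k - d)) = 1/(√(609 + 1844) + (621921 - 1*3809802)) = 1/(√2453 + (621921 - 3809802)) = 1/(√2453 - 3187881) = 1/(-3187881 + √2453)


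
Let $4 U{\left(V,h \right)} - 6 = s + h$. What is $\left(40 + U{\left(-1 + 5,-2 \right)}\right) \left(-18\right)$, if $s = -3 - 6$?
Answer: $- \frac{1395}{2} \approx -697.5$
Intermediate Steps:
$s = -9$ ($s = -3 - 6 = -9$)
$U{\left(V,h \right)} = - \frac{3}{4} + \frac{h}{4}$ ($U{\left(V,h \right)} = \frac{3}{2} + \frac{-9 + h}{4} = \frac{3}{2} + \left(- \frac{9}{4} + \frac{h}{4}\right) = - \frac{3}{4} + \frac{h}{4}$)
$\left(40 + U{\left(-1 + 5,-2 \right)}\right) \left(-18\right) = \left(40 + \left(- \frac{3}{4} + \frac{1}{4} \left(-2\right)\right)\right) \left(-18\right) = \left(40 - \frac{5}{4}\right) \left(-18\right) = \frac{155}{4} \left(-18\right) = - \frac{1395}{2}$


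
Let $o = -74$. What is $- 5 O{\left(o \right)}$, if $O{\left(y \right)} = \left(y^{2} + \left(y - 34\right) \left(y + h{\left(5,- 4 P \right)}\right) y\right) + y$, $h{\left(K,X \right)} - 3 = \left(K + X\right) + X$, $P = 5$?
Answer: $4208750$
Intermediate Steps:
$h{\left(K,X \right)} = 3 + K + 2 X$ ($h{\left(K,X \right)} = 3 + \left(\left(K + X\right) + X\right) = 3 + \left(K + 2 X\right) = 3 + K + 2 X$)
$O{\left(y \right)} = y + y^{2} + y \left(-34 + y\right) \left(-32 + y\right)$ ($O{\left(y \right)} = \left(y^{2} + \left(y - 34\right) \left(y + \left(3 + 5 + 2 \left(\left(-4\right) 5\right)\right)\right) y\right) + y = \left(y^{2} + \left(-34 + y\right) \left(y + \left(3 + 5 + 2 \left(-20\right)\right)\right) y\right) + y = \left(y^{2} + \left(-34 + y\right) \left(y + \left(3 + 5 - 40\right)\right) y\right) + y = \left(y^{2} + \left(-34 + y\right) \left(y - 32\right) y\right) + y = \left(y^{2} + \left(-34 + y\right) \left(-32 + y\right) y\right) + y = \left(y^{2} + y \left(-34 + y\right) \left(-32 + y\right)\right) + y = y + y^{2} + y \left(-34 + y\right) \left(-32 + y\right)$)
$- 5 O{\left(o \right)} = - 5 \left(- 74 \left(1089 + \left(-74\right)^{2} - -4810\right)\right) = - 5 \left(- 74 \left(1089 + 5476 + 4810\right)\right) = - 5 \left(\left(-74\right) 11375\right) = \left(-5\right) \left(-841750\right) = 4208750$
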